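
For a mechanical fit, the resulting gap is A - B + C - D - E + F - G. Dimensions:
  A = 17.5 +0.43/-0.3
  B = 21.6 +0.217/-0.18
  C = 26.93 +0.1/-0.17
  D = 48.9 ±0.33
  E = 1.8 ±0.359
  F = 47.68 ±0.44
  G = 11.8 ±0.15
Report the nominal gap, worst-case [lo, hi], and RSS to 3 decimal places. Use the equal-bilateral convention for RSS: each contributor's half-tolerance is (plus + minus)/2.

Stack each dimension's contribution:
  +A: nom +17.500 → Σnom=17.500; wc +0.430/-0.300 → slack +0.430/-0.300; half-tol=0.365, Σhalf²=0.133225
  -B: nom -21.600 → Σnom=-4.100; wc +0.180/-0.217 → slack +0.610/-0.517; half-tol=0.199, Σhalf²=0.172627
  +C: nom +26.930 → Σnom=22.830; wc +0.100/-0.170 → slack +0.710/-0.687; half-tol=0.135, Σhalf²=0.190852
  -D: nom -48.900 → Σnom=-26.070; wc +0.330/-0.330 → slack +1.040/-1.017; half-tol=0.330, Σhalf²=0.299752
  -E: nom -1.800 → Σnom=-27.870; wc +0.359/-0.359 → slack +1.399/-1.376; half-tol=0.359, Σhalf²=0.428633
  +F: nom +47.680 → Σnom=19.810; wc +0.440/-0.440 → slack +1.839/-1.816; half-tol=0.440, Σhalf²=0.622233
  -G: nom -11.800 → Σnom=8.010; wc +0.150/-0.150 → slack +1.989/-1.966; half-tol=0.150, Σhalf²=0.644733
Nominal = 8.010. Worst-case = [8.010 - 1.966, 8.010 + 1.989] = [6.044, 9.999]. RSS = √0.644733 = 0.803.

nominal=8.010 wc=[6.044,9.999] rss=0.803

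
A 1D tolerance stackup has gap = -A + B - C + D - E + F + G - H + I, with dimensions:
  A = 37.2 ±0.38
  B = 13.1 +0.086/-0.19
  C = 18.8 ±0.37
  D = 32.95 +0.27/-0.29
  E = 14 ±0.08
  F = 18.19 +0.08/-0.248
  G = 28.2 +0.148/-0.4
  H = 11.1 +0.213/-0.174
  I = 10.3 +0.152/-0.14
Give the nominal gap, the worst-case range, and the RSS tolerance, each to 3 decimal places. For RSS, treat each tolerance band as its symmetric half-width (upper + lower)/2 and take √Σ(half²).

nominal=21.640 wc=[19.329,23.380] rss=0.739

Stack each dimension's contribution:
  -A: nom -37.200 → Σnom=-37.200; wc +0.380/-0.380 → slack +0.380/-0.380; half-tol=0.380, Σhalf²=0.144400
  +B: nom +13.100 → Σnom=-24.100; wc +0.086/-0.190 → slack +0.466/-0.570; half-tol=0.138, Σhalf²=0.163444
  -C: nom -18.800 → Σnom=-42.900; wc +0.370/-0.370 → slack +0.836/-0.940; half-tol=0.370, Σhalf²=0.300344
  +D: nom +32.950 → Σnom=-9.950; wc +0.270/-0.290 → slack +1.106/-1.230; half-tol=0.280, Σhalf²=0.378744
  -E: nom -14.000 → Σnom=-23.950; wc +0.080/-0.080 → slack +1.186/-1.310; half-tol=0.080, Σhalf²=0.385144
  +F: nom +18.190 → Σnom=-5.760; wc +0.080/-0.248 → slack +1.266/-1.558; half-tol=0.164, Σhalf²=0.412040
  +G: nom +28.200 → Σnom=22.440; wc +0.148/-0.400 → slack +1.414/-1.958; half-tol=0.274, Σhalf²=0.487116
  -H: nom -11.100 → Σnom=11.340; wc +0.174/-0.213 → slack +1.588/-2.171; half-tol=0.194, Σhalf²=0.524558
  +I: nom +10.300 → Σnom=21.640; wc +0.152/-0.140 → slack +1.740/-2.311; half-tol=0.146, Σhalf²=0.545874
Nominal = 21.640. Worst-case = [21.640 - 2.311, 21.640 + 1.740] = [19.329, 23.380]. RSS = √0.545874 = 0.739.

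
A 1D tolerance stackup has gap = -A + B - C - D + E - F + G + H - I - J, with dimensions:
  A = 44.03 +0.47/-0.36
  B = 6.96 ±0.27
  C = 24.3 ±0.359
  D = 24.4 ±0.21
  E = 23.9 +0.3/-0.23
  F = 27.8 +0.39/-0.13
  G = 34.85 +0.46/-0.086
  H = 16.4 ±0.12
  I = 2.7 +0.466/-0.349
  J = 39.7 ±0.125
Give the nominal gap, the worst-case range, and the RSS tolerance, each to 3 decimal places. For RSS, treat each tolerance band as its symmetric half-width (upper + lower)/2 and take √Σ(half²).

nominal=-80.820 wc=[-83.546,-78.137] rss=0.909

Stack each dimension's contribution:
  -A: nom -44.030 → Σnom=-44.030; wc +0.360/-0.470 → slack +0.360/-0.470; half-tol=0.415, Σhalf²=0.172225
  +B: nom +6.960 → Σnom=-37.070; wc +0.270/-0.270 → slack +0.630/-0.740; half-tol=0.270, Σhalf²=0.245125
  -C: nom -24.300 → Σnom=-61.370; wc +0.359/-0.359 → slack +0.989/-1.099; half-tol=0.359, Σhalf²=0.374006
  -D: nom -24.400 → Σnom=-85.770; wc +0.210/-0.210 → slack +1.199/-1.309; half-tol=0.210, Σhalf²=0.418106
  +E: nom +23.900 → Σnom=-61.870; wc +0.300/-0.230 → slack +1.499/-1.539; half-tol=0.265, Σhalf²=0.488331
  -F: nom -27.800 → Σnom=-89.670; wc +0.130/-0.390 → slack +1.629/-1.929; half-tol=0.260, Σhalf²=0.555931
  +G: nom +34.850 → Σnom=-54.820; wc +0.460/-0.086 → slack +2.089/-2.015; half-tol=0.273, Σhalf²=0.630460
  +H: nom +16.400 → Σnom=-38.420; wc +0.120/-0.120 → slack +2.209/-2.135; half-tol=0.120, Σhalf²=0.644860
  -I: nom -2.700 → Σnom=-41.120; wc +0.349/-0.466 → slack +2.558/-2.601; half-tol=0.407, Σhalf²=0.810916
  -J: nom -39.700 → Σnom=-80.820; wc +0.125/-0.125 → slack +2.683/-2.726; half-tol=0.125, Σhalf²=0.826541
Nominal = -80.820. Worst-case = [-80.820 - 2.726, -80.820 + 2.683] = [-83.546, -78.137]. RSS = √0.826541 = 0.909.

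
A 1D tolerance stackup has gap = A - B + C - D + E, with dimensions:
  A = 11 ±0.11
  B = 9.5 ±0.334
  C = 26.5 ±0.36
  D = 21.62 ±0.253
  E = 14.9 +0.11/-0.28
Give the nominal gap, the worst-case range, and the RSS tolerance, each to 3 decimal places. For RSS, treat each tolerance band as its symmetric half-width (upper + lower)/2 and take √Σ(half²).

Stack each dimension's contribution:
  +A: nom +11.000 → Σnom=11.000; wc +0.110/-0.110 → slack +0.110/-0.110; half-tol=0.110, Σhalf²=0.012100
  -B: nom -9.500 → Σnom=1.500; wc +0.334/-0.334 → slack +0.444/-0.444; half-tol=0.334, Σhalf²=0.123656
  +C: nom +26.500 → Σnom=28.000; wc +0.360/-0.360 → slack +0.804/-0.804; half-tol=0.360, Σhalf²=0.253256
  -D: nom -21.620 → Σnom=6.380; wc +0.253/-0.253 → slack +1.057/-1.057; half-tol=0.253, Σhalf²=0.317265
  +E: nom +14.900 → Σnom=21.280; wc +0.110/-0.280 → slack +1.167/-1.337; half-tol=0.195, Σhalf²=0.355290
Nominal = 21.280. Worst-case = [21.280 - 1.337, 21.280 + 1.167] = [19.943, 22.447]. RSS = √0.355290 = 0.596.

nominal=21.280 wc=[19.943,22.447] rss=0.596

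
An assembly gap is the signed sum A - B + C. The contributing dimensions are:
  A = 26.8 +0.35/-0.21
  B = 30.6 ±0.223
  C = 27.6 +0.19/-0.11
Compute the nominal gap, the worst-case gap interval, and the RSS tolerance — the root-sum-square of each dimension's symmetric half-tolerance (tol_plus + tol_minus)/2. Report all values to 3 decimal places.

nominal=23.800 wc=[23.257,24.563] rss=0.388

Stack each dimension's contribution:
  +A: nom +26.800 → Σnom=26.800; wc +0.350/-0.210 → slack +0.350/-0.210; half-tol=0.280, Σhalf²=0.078400
  -B: nom -30.600 → Σnom=-3.800; wc +0.223/-0.223 → slack +0.573/-0.433; half-tol=0.223, Σhalf²=0.128129
  +C: nom +27.600 → Σnom=23.800; wc +0.190/-0.110 → slack +0.763/-0.543; half-tol=0.150, Σhalf²=0.150629
Nominal = 23.800. Worst-case = [23.800 - 0.543, 23.800 + 0.763] = [23.257, 24.563]. RSS = √0.150629 = 0.388.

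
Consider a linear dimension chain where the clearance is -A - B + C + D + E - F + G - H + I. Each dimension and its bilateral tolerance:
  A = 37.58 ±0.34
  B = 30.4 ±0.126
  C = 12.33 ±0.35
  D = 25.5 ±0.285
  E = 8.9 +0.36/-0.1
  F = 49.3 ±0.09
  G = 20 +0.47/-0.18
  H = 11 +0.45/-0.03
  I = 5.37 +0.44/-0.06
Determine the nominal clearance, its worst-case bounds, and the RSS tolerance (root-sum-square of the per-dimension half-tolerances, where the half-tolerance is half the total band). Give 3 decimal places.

nominal=-56.180 wc=[-58.161,-53.689] rss=0.789

Stack each dimension's contribution:
  -A: nom -37.580 → Σnom=-37.580; wc +0.340/-0.340 → slack +0.340/-0.340; half-tol=0.340, Σhalf²=0.115600
  -B: nom -30.400 → Σnom=-67.980; wc +0.126/-0.126 → slack +0.466/-0.466; half-tol=0.126, Σhalf²=0.131476
  +C: nom +12.330 → Σnom=-55.650; wc +0.350/-0.350 → slack +0.816/-0.816; half-tol=0.350, Σhalf²=0.253976
  +D: nom +25.500 → Σnom=-30.150; wc +0.285/-0.285 → slack +1.101/-1.101; half-tol=0.285, Σhalf²=0.335201
  +E: nom +8.900 → Σnom=-21.250; wc +0.360/-0.100 → slack +1.461/-1.201; half-tol=0.230, Σhalf²=0.388101
  -F: nom -49.300 → Σnom=-70.550; wc +0.090/-0.090 → slack +1.551/-1.291; half-tol=0.090, Σhalf²=0.396201
  +G: nom +20.000 → Σnom=-50.550; wc +0.470/-0.180 → slack +2.021/-1.471; half-tol=0.325, Σhalf²=0.501826
  -H: nom -11.000 → Σnom=-61.550; wc +0.030/-0.450 → slack +2.051/-1.921; half-tol=0.240, Σhalf²=0.559426
  +I: nom +5.370 → Σnom=-56.180; wc +0.440/-0.060 → slack +2.491/-1.981; half-tol=0.250, Σhalf²=0.621926
Nominal = -56.180. Worst-case = [-56.180 - 1.981, -56.180 + 2.491] = [-58.161, -53.689]. RSS = √0.621926 = 0.789.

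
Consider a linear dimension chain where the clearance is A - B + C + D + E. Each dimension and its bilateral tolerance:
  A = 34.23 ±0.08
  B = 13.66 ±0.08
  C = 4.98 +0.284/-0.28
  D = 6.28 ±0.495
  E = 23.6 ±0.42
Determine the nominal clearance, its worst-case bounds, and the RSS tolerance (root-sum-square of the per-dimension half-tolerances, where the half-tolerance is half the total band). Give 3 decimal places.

Stack each dimension's contribution:
  +A: nom +34.230 → Σnom=34.230; wc +0.080/-0.080 → slack +0.080/-0.080; half-tol=0.080, Σhalf²=0.006400
  -B: nom -13.660 → Σnom=20.570; wc +0.080/-0.080 → slack +0.160/-0.160; half-tol=0.080, Σhalf²=0.012800
  +C: nom +4.980 → Σnom=25.550; wc +0.284/-0.280 → slack +0.444/-0.440; half-tol=0.282, Σhalf²=0.092324
  +D: nom +6.280 → Σnom=31.830; wc +0.495/-0.495 → slack +0.939/-0.935; half-tol=0.495, Σhalf²=0.337349
  +E: nom +23.600 → Σnom=55.430; wc +0.420/-0.420 → slack +1.359/-1.355; half-tol=0.420, Σhalf²=0.513749
Nominal = 55.430. Worst-case = [55.430 - 1.355, 55.430 + 1.359] = [54.075, 56.789]. RSS = √0.513749 = 0.717.

nominal=55.430 wc=[54.075,56.789] rss=0.717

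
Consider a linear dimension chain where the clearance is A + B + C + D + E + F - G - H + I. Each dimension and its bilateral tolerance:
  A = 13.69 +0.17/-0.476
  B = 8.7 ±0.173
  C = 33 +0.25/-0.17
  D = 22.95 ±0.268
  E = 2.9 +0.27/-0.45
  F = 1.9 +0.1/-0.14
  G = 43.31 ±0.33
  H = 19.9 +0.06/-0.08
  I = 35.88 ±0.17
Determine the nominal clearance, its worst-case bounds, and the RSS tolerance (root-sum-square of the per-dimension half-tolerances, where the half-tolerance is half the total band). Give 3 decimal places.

nominal=55.810 wc=[53.573,57.621] rss=0.733

Stack each dimension's contribution:
  +A: nom +13.690 → Σnom=13.690; wc +0.170/-0.476 → slack +0.170/-0.476; half-tol=0.323, Σhalf²=0.104329
  +B: nom +8.700 → Σnom=22.390; wc +0.173/-0.173 → slack +0.343/-0.649; half-tol=0.173, Σhalf²=0.134258
  +C: nom +33.000 → Σnom=55.390; wc +0.250/-0.170 → slack +0.593/-0.819; half-tol=0.210, Σhalf²=0.178358
  +D: nom +22.950 → Σnom=78.340; wc +0.268/-0.268 → slack +0.861/-1.087; half-tol=0.268, Σhalf²=0.250182
  +E: nom +2.900 → Σnom=81.240; wc +0.270/-0.450 → slack +1.131/-1.537; half-tol=0.360, Σhalf²=0.379782
  +F: nom +1.900 → Σnom=83.140; wc +0.100/-0.140 → slack +1.231/-1.677; half-tol=0.120, Σhalf²=0.394182
  -G: nom -43.310 → Σnom=39.830; wc +0.330/-0.330 → slack +1.561/-2.007; half-tol=0.330, Σhalf²=0.503082
  -H: nom -19.900 → Σnom=19.930; wc +0.080/-0.060 → slack +1.641/-2.067; half-tol=0.070, Σhalf²=0.507982
  +I: nom +35.880 → Σnom=55.810; wc +0.170/-0.170 → slack +1.811/-2.237; half-tol=0.170, Σhalf²=0.536882
Nominal = 55.810. Worst-case = [55.810 - 2.237, 55.810 + 1.811] = [53.573, 57.621]. RSS = √0.536882 = 0.733.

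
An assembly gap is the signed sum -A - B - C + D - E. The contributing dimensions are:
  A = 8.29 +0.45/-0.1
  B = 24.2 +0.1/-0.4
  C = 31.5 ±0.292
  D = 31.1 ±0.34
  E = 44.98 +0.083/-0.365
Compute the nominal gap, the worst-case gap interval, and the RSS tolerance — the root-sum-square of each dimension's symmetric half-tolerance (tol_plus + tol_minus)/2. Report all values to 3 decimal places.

nominal=-77.870 wc=[-79.135,-76.373] rss=0.624

Stack each dimension's contribution:
  -A: nom -8.290 → Σnom=-8.290; wc +0.100/-0.450 → slack +0.100/-0.450; half-tol=0.275, Σhalf²=0.075625
  -B: nom -24.200 → Σnom=-32.490; wc +0.400/-0.100 → slack +0.500/-0.550; half-tol=0.250, Σhalf²=0.138125
  -C: nom -31.500 → Σnom=-63.990; wc +0.292/-0.292 → slack +0.792/-0.842; half-tol=0.292, Σhalf²=0.223389
  +D: nom +31.100 → Σnom=-32.890; wc +0.340/-0.340 → slack +1.132/-1.182; half-tol=0.340, Σhalf²=0.338989
  -E: nom -44.980 → Σnom=-77.870; wc +0.365/-0.083 → slack +1.497/-1.265; half-tol=0.224, Σhalf²=0.389165
Nominal = -77.870. Worst-case = [-77.870 - 1.265, -77.870 + 1.497] = [-79.135, -76.373]. RSS = √0.389165 = 0.624.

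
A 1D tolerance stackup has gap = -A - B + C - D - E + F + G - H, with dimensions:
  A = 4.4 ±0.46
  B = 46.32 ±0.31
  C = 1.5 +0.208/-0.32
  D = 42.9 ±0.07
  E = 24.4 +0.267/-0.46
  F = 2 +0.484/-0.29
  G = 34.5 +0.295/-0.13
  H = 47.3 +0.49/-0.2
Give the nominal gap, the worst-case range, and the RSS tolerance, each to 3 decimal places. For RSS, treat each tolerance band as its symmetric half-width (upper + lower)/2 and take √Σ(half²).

Stack each dimension's contribution:
  -A: nom -4.400 → Σnom=-4.400; wc +0.460/-0.460 → slack +0.460/-0.460; half-tol=0.460, Σhalf²=0.211600
  -B: nom -46.320 → Σnom=-50.720; wc +0.310/-0.310 → slack +0.770/-0.770; half-tol=0.310, Σhalf²=0.307700
  +C: nom +1.500 → Σnom=-49.220; wc +0.208/-0.320 → slack +0.978/-1.090; half-tol=0.264, Σhalf²=0.377396
  -D: nom -42.900 → Σnom=-92.120; wc +0.070/-0.070 → slack +1.048/-1.160; half-tol=0.070, Σhalf²=0.382296
  -E: nom -24.400 → Σnom=-116.520; wc +0.460/-0.267 → slack +1.508/-1.427; half-tol=0.364, Σhalf²=0.514428
  +F: nom +2.000 → Σnom=-114.520; wc +0.484/-0.290 → slack +1.992/-1.717; half-tol=0.387, Σhalf²=0.664197
  +G: nom +34.500 → Σnom=-80.020; wc +0.295/-0.130 → slack +2.287/-1.847; half-tol=0.212, Σhalf²=0.709354
  -H: nom -47.300 → Σnom=-127.320; wc +0.200/-0.490 → slack +2.487/-2.337; half-tol=0.345, Σhalf²=0.828379
Nominal = -127.320. Worst-case = [-127.320 - 2.337, -127.320 + 2.487] = [-129.657, -124.833]. RSS = √0.828379 = 0.910.

nominal=-127.320 wc=[-129.657,-124.833] rss=0.910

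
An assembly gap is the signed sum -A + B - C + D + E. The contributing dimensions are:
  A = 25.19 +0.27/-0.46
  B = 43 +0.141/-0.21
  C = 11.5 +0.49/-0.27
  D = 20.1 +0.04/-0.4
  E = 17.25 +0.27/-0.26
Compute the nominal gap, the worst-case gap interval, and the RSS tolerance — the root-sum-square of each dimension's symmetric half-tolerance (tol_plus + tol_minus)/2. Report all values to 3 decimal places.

Stack each dimension's contribution:
  -A: nom -25.190 → Σnom=-25.190; wc +0.460/-0.270 → slack +0.460/-0.270; half-tol=0.365, Σhalf²=0.133225
  +B: nom +43.000 → Σnom=17.810; wc +0.141/-0.210 → slack +0.601/-0.480; half-tol=0.175, Σhalf²=0.164025
  -C: nom -11.500 → Σnom=6.310; wc +0.270/-0.490 → slack +0.871/-0.970; half-tol=0.380, Σhalf²=0.308425
  +D: nom +20.100 → Σnom=26.410; wc +0.040/-0.400 → slack +0.911/-1.370; half-tol=0.220, Σhalf²=0.356825
  +E: nom +17.250 → Σnom=43.660; wc +0.270/-0.260 → slack +1.181/-1.630; half-tol=0.265, Σhalf²=0.427050
Nominal = 43.660. Worst-case = [43.660 - 1.630, 43.660 + 1.181] = [42.030, 44.841]. RSS = √0.427050 = 0.653.

nominal=43.660 wc=[42.030,44.841] rss=0.653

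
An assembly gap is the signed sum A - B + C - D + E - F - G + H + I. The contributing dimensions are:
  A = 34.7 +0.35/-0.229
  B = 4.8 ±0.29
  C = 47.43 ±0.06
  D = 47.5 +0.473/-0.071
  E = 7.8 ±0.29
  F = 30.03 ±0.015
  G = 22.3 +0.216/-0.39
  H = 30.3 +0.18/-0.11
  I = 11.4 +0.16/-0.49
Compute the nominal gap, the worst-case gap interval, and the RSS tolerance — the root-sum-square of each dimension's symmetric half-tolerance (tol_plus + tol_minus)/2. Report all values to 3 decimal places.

Stack each dimension's contribution:
  +A: nom +34.700 → Σnom=34.700; wc +0.350/-0.229 → slack +0.350/-0.229; half-tol=0.289, Σhalf²=0.083810
  -B: nom -4.800 → Σnom=29.900; wc +0.290/-0.290 → slack +0.640/-0.519; half-tol=0.290, Σhalf²=0.167910
  +C: nom +47.430 → Σnom=77.330; wc +0.060/-0.060 → slack +0.700/-0.579; half-tol=0.060, Σhalf²=0.171510
  -D: nom -47.500 → Σnom=29.830; wc +0.071/-0.473 → slack +0.771/-1.052; half-tol=0.272, Σhalf²=0.245494
  +E: nom +7.800 → Σnom=37.630; wc +0.290/-0.290 → slack +1.061/-1.342; half-tol=0.290, Σhalf²=0.329594
  -F: nom -30.030 → Σnom=7.600; wc +0.015/-0.015 → slack +1.076/-1.357; half-tol=0.015, Σhalf²=0.329819
  -G: nom -22.300 → Σnom=-14.700; wc +0.390/-0.216 → slack +1.466/-1.573; half-tol=0.303, Σhalf²=0.421628
  +H: nom +30.300 → Σnom=15.600; wc +0.180/-0.110 → slack +1.646/-1.683; half-tol=0.145, Σhalf²=0.442653
  +I: nom +11.400 → Σnom=27.000; wc +0.160/-0.490 → slack +1.806/-2.173; half-tol=0.325, Σhalf²=0.548278
Nominal = 27.000. Worst-case = [27.000 - 2.173, 27.000 + 1.806] = [24.827, 28.806]. RSS = √0.548278 = 0.740.

nominal=27.000 wc=[24.827,28.806] rss=0.740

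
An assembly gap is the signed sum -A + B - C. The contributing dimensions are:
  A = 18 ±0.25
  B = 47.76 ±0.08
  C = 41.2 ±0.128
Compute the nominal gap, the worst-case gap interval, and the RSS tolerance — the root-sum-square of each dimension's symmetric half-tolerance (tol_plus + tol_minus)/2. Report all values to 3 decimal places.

nominal=-11.440 wc=[-11.898,-10.982] rss=0.292

Stack each dimension's contribution:
  -A: nom -18.000 → Σnom=-18.000; wc +0.250/-0.250 → slack +0.250/-0.250; half-tol=0.250, Σhalf²=0.062500
  +B: nom +47.760 → Σnom=29.760; wc +0.080/-0.080 → slack +0.330/-0.330; half-tol=0.080, Σhalf²=0.068900
  -C: nom -41.200 → Σnom=-11.440; wc +0.128/-0.128 → slack +0.458/-0.458; half-tol=0.128, Σhalf²=0.085284
Nominal = -11.440. Worst-case = [-11.440 - 0.458, -11.440 + 0.458] = [-11.898, -10.982]. RSS = √0.085284 = 0.292.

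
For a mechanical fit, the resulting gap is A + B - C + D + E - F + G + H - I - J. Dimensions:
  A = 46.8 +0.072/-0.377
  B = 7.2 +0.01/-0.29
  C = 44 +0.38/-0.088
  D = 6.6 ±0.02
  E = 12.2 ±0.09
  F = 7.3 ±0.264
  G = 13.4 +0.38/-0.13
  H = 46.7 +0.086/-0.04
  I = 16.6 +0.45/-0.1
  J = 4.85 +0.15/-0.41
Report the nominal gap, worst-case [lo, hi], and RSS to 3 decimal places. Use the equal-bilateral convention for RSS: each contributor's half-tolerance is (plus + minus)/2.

Stack each dimension's contribution:
  +A: nom +46.800 → Σnom=46.800; wc +0.072/-0.377 → slack +0.072/-0.377; half-tol=0.225, Σhalf²=0.050400
  +B: nom +7.200 → Σnom=54.000; wc +0.010/-0.290 → slack +0.082/-0.667; half-tol=0.150, Σhalf²=0.072900
  -C: nom -44.000 → Σnom=10.000; wc +0.088/-0.380 → slack +0.170/-1.047; half-tol=0.234, Σhalf²=0.127656
  +D: nom +6.600 → Σnom=16.600; wc +0.020/-0.020 → slack +0.190/-1.067; half-tol=0.020, Σhalf²=0.128056
  +E: nom +12.200 → Σnom=28.800; wc +0.090/-0.090 → slack +0.280/-1.157; half-tol=0.090, Σhalf²=0.136156
  -F: nom -7.300 → Σnom=21.500; wc +0.264/-0.264 → slack +0.544/-1.421; half-tol=0.264, Σhalf²=0.205852
  +G: nom +13.400 → Σnom=34.900; wc +0.380/-0.130 → slack +0.924/-1.551; half-tol=0.255, Σhalf²=0.270877
  +H: nom +46.700 → Σnom=81.600; wc +0.086/-0.040 → slack +1.010/-1.591; half-tol=0.063, Σhalf²=0.274846
  -I: nom -16.600 → Σnom=65.000; wc +0.100/-0.450 → slack +1.110/-2.041; half-tol=0.275, Σhalf²=0.350471
  -J: nom -4.850 → Σnom=60.150; wc +0.410/-0.150 → slack +1.520/-2.191; half-tol=0.280, Σhalf²=0.428871
Nominal = 60.150. Worst-case = [60.150 - 2.191, 60.150 + 1.520] = [57.959, 61.670]. RSS = √0.428871 = 0.655.

nominal=60.150 wc=[57.959,61.670] rss=0.655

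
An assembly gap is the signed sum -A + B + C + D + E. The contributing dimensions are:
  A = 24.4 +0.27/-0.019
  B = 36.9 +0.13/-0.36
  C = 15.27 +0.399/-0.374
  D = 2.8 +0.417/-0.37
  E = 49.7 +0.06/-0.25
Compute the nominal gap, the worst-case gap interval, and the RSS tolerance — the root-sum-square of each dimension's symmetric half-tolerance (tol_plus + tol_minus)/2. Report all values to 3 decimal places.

Stack each dimension's contribution:
  -A: nom -24.400 → Σnom=-24.400; wc +0.019/-0.270 → slack +0.019/-0.270; half-tol=0.145, Σhalf²=0.020880
  +B: nom +36.900 → Σnom=12.500; wc +0.130/-0.360 → slack +0.149/-0.630; half-tol=0.245, Σhalf²=0.080905
  +C: nom +15.270 → Σnom=27.770; wc +0.399/-0.374 → slack +0.548/-1.004; half-tol=0.387, Σhalf²=0.230287
  +D: nom +2.800 → Σnom=30.570; wc +0.417/-0.370 → slack +0.965/-1.374; half-tol=0.393, Σhalf²=0.385130
  +E: nom +49.700 → Σnom=80.270; wc +0.060/-0.250 → slack +1.025/-1.624; half-tol=0.155, Σhalf²=0.409155
Nominal = 80.270. Worst-case = [80.270 - 1.624, 80.270 + 1.025] = [78.646, 81.295]. RSS = √0.409155 = 0.640.

nominal=80.270 wc=[78.646,81.295] rss=0.640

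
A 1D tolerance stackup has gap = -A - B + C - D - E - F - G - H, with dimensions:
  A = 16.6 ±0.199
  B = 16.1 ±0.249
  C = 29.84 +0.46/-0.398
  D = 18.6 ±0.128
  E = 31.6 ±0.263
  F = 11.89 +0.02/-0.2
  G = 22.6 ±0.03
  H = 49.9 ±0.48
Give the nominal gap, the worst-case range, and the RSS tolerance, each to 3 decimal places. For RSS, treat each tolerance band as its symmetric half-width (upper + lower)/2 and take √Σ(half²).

Stack each dimension's contribution:
  -A: nom -16.600 → Σnom=-16.600; wc +0.199/-0.199 → slack +0.199/-0.199; half-tol=0.199, Σhalf²=0.039601
  -B: nom -16.100 → Σnom=-32.700; wc +0.249/-0.249 → slack +0.448/-0.448; half-tol=0.249, Σhalf²=0.101602
  +C: nom +29.840 → Σnom=-2.860; wc +0.460/-0.398 → slack +0.908/-0.846; half-tol=0.429, Σhalf²=0.285643
  -D: nom -18.600 → Σnom=-21.460; wc +0.128/-0.128 → slack +1.036/-0.974; half-tol=0.128, Σhalf²=0.302027
  -E: nom -31.600 → Σnom=-53.060; wc +0.263/-0.263 → slack +1.299/-1.237; half-tol=0.263, Σhalf²=0.371196
  -F: nom -11.890 → Σnom=-64.950; wc +0.200/-0.020 → slack +1.499/-1.257; half-tol=0.110, Σhalf²=0.383296
  -G: nom -22.600 → Σnom=-87.550; wc +0.030/-0.030 → slack +1.529/-1.287; half-tol=0.030, Σhalf²=0.384196
  -H: nom -49.900 → Σnom=-137.450; wc +0.480/-0.480 → slack +2.009/-1.767; half-tol=0.480, Σhalf²=0.614596
Nominal = -137.450. Worst-case = [-137.450 - 1.767, -137.450 + 2.009] = [-139.217, -135.441]. RSS = √0.614596 = 0.784.

nominal=-137.450 wc=[-139.217,-135.441] rss=0.784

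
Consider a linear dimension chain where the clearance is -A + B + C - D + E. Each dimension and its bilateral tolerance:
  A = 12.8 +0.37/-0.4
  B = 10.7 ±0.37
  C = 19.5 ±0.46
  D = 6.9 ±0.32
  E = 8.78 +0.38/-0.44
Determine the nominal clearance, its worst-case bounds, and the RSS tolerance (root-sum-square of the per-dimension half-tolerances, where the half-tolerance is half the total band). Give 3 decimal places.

Stack each dimension's contribution:
  -A: nom -12.800 → Σnom=-12.800; wc +0.400/-0.370 → slack +0.400/-0.370; half-tol=0.385, Σhalf²=0.148225
  +B: nom +10.700 → Σnom=-2.100; wc +0.370/-0.370 → slack +0.770/-0.740; half-tol=0.370, Σhalf²=0.285125
  +C: nom +19.500 → Σnom=17.400; wc +0.460/-0.460 → slack +1.230/-1.200; half-tol=0.460, Σhalf²=0.496725
  -D: nom -6.900 → Σnom=10.500; wc +0.320/-0.320 → slack +1.550/-1.520; half-tol=0.320, Σhalf²=0.599125
  +E: nom +8.780 → Σnom=19.280; wc +0.380/-0.440 → slack +1.930/-1.960; half-tol=0.410, Σhalf²=0.767225
Nominal = 19.280. Worst-case = [19.280 - 1.960, 19.280 + 1.930] = [17.320, 21.210]. RSS = √0.767225 = 0.876.

nominal=19.280 wc=[17.320,21.210] rss=0.876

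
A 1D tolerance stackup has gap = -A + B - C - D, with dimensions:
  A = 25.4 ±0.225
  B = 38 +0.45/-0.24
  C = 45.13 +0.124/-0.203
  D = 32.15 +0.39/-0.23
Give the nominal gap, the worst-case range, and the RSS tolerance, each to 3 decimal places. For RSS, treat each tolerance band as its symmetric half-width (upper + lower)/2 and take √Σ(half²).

nominal=-64.680 wc=[-65.659,-63.572] rss=0.541

Stack each dimension's contribution:
  -A: nom -25.400 → Σnom=-25.400; wc +0.225/-0.225 → slack +0.225/-0.225; half-tol=0.225, Σhalf²=0.050625
  +B: nom +38.000 → Σnom=12.600; wc +0.450/-0.240 → slack +0.675/-0.465; half-tol=0.345, Σhalf²=0.169650
  -C: nom -45.130 → Σnom=-32.530; wc +0.203/-0.124 → slack +0.878/-0.589; half-tol=0.164, Σhalf²=0.196382
  -D: nom -32.150 → Σnom=-64.680; wc +0.230/-0.390 → slack +1.108/-0.979; half-tol=0.310, Σhalf²=0.292482
Nominal = -64.680. Worst-case = [-64.680 - 0.979, -64.680 + 1.108] = [-65.659, -63.572]. RSS = √0.292482 = 0.541.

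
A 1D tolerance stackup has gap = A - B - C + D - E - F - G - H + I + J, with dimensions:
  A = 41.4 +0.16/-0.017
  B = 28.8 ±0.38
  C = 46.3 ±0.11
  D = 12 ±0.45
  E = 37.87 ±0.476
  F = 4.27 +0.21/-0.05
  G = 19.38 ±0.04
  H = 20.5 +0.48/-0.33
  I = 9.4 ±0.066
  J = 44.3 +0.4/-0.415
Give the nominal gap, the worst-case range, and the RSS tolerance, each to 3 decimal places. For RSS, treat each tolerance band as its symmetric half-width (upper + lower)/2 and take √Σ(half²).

Stack each dimension's contribution:
  +A: nom +41.400 → Σnom=41.400; wc +0.160/-0.017 → slack +0.160/-0.017; half-tol=0.088, Σhalf²=0.007832
  -B: nom -28.800 → Σnom=12.600; wc +0.380/-0.380 → slack +0.540/-0.397; half-tol=0.380, Σhalf²=0.152232
  -C: nom -46.300 → Σnom=-33.700; wc +0.110/-0.110 → slack +0.650/-0.507; half-tol=0.110, Σhalf²=0.164332
  +D: nom +12.000 → Σnom=-21.700; wc +0.450/-0.450 → slack +1.100/-0.957; half-tol=0.450, Σhalf²=0.366832
  -E: nom -37.870 → Σnom=-59.570; wc +0.476/-0.476 → slack +1.576/-1.433; half-tol=0.476, Σhalf²=0.593408
  -F: nom -4.270 → Σnom=-63.840; wc +0.050/-0.210 → slack +1.626/-1.643; half-tol=0.130, Σhalf²=0.610308
  -G: nom -19.380 → Σnom=-83.220; wc +0.040/-0.040 → slack +1.666/-1.683; half-tol=0.040, Σhalf²=0.611908
  -H: nom -20.500 → Σnom=-103.720; wc +0.330/-0.480 → slack +1.996/-2.163; half-tol=0.405, Σhalf²=0.775933
  +I: nom +9.400 → Σnom=-94.320; wc +0.066/-0.066 → slack +2.062/-2.229; half-tol=0.066, Σhalf²=0.780289
  +J: nom +44.300 → Σnom=-50.020; wc +0.400/-0.415 → slack +2.462/-2.644; half-tol=0.407, Σhalf²=0.946346
Nominal = -50.020. Worst-case = [-50.020 - 2.644, -50.020 + 2.462] = [-52.664, -47.558]. RSS = √0.946346 = 0.973.

nominal=-50.020 wc=[-52.664,-47.558] rss=0.973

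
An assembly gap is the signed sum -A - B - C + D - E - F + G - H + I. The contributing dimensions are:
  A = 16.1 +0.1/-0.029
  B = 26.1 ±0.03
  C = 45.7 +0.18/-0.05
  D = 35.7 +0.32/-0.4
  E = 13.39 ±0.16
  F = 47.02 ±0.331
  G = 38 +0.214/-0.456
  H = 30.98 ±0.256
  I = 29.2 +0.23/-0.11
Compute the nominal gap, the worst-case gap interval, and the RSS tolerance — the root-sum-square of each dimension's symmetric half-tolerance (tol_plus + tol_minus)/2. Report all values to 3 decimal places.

nominal=-76.390 wc=[-78.413,-74.770] rss=0.700

Stack each dimension's contribution:
  -A: nom -16.100 → Σnom=-16.100; wc +0.029/-0.100 → slack +0.029/-0.100; half-tol=0.065, Σhalf²=0.004160
  -B: nom -26.100 → Σnom=-42.200; wc +0.030/-0.030 → slack +0.059/-0.130; half-tol=0.030, Σhalf²=0.005060
  -C: nom -45.700 → Σnom=-87.900; wc +0.050/-0.180 → slack +0.109/-0.310; half-tol=0.115, Σhalf²=0.018285
  +D: nom +35.700 → Σnom=-52.200; wc +0.320/-0.400 → slack +0.429/-0.710; half-tol=0.360, Σhalf²=0.147885
  -E: nom -13.390 → Σnom=-65.590; wc +0.160/-0.160 → slack +0.589/-0.870; half-tol=0.160, Σhalf²=0.173485
  -F: nom -47.020 → Σnom=-112.610; wc +0.331/-0.331 → slack +0.920/-1.201; half-tol=0.331, Σhalf²=0.283046
  +G: nom +38.000 → Σnom=-74.610; wc +0.214/-0.456 → slack +1.134/-1.657; half-tol=0.335, Σhalf²=0.395271
  -H: nom -30.980 → Σnom=-105.590; wc +0.256/-0.256 → slack +1.390/-1.913; half-tol=0.256, Σhalf²=0.460807
  +I: nom +29.200 → Σnom=-76.390; wc +0.230/-0.110 → slack +1.620/-2.023; half-tol=0.170, Σhalf²=0.489707
Nominal = -76.390. Worst-case = [-76.390 - 2.023, -76.390 + 1.620] = [-78.413, -74.770]. RSS = √0.489707 = 0.700.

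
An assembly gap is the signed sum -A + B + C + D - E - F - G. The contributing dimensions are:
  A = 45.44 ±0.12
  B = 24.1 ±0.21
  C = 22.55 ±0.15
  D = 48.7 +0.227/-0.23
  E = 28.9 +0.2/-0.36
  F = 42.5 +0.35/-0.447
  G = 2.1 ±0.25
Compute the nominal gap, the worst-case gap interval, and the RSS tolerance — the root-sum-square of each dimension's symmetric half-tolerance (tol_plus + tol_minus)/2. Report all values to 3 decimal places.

nominal=-23.590 wc=[-25.100,-21.826] rss=0.658

Stack each dimension's contribution:
  -A: nom -45.440 → Σnom=-45.440; wc +0.120/-0.120 → slack +0.120/-0.120; half-tol=0.120, Σhalf²=0.014400
  +B: nom +24.100 → Σnom=-21.340; wc +0.210/-0.210 → slack +0.330/-0.330; half-tol=0.210, Σhalf²=0.058500
  +C: nom +22.550 → Σnom=1.210; wc +0.150/-0.150 → slack +0.480/-0.480; half-tol=0.150, Σhalf²=0.081000
  +D: nom +48.700 → Σnom=49.910; wc +0.227/-0.230 → slack +0.707/-0.710; half-tol=0.229, Σhalf²=0.133212
  -E: nom -28.900 → Σnom=21.010; wc +0.360/-0.200 → slack +1.067/-0.910; half-tol=0.280, Σhalf²=0.211612
  -F: nom -42.500 → Σnom=-21.490; wc +0.447/-0.350 → slack +1.514/-1.260; half-tol=0.398, Σhalf²=0.370414
  -G: nom -2.100 → Σnom=-23.590; wc +0.250/-0.250 → slack +1.764/-1.510; half-tol=0.250, Σhalf²=0.432914
Nominal = -23.590. Worst-case = [-23.590 - 1.510, -23.590 + 1.764] = [-25.100, -21.826]. RSS = √0.432914 = 0.658.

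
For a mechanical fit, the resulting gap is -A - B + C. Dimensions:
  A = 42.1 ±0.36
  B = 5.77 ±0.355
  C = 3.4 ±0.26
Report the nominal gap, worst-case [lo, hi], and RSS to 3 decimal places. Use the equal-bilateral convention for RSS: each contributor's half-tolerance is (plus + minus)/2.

Stack each dimension's contribution:
  -A: nom -42.100 → Σnom=-42.100; wc +0.360/-0.360 → slack +0.360/-0.360; half-tol=0.360, Σhalf²=0.129600
  -B: nom -5.770 → Σnom=-47.870; wc +0.355/-0.355 → slack +0.715/-0.715; half-tol=0.355, Σhalf²=0.255625
  +C: nom +3.400 → Σnom=-44.470; wc +0.260/-0.260 → slack +0.975/-0.975; half-tol=0.260, Σhalf²=0.323225
Nominal = -44.470. Worst-case = [-44.470 - 0.975, -44.470 + 0.975] = [-45.445, -43.495]. RSS = √0.323225 = 0.569.

nominal=-44.470 wc=[-45.445,-43.495] rss=0.569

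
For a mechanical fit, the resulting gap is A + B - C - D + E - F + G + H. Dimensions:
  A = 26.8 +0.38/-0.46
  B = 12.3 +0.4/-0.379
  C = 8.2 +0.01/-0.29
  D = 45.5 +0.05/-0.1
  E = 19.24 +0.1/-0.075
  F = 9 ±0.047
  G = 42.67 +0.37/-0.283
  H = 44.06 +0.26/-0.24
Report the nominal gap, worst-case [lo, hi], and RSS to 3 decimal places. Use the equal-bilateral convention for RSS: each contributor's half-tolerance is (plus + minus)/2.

nominal=82.370 wc=[80.826,84.317] rss=0.732

Stack each dimension's contribution:
  +A: nom +26.800 → Σnom=26.800; wc +0.380/-0.460 → slack +0.380/-0.460; half-tol=0.420, Σhalf²=0.176400
  +B: nom +12.300 → Σnom=39.100; wc +0.400/-0.379 → slack +0.780/-0.839; half-tol=0.390, Σhalf²=0.328110
  -C: nom -8.200 → Σnom=30.900; wc +0.290/-0.010 → slack +1.070/-0.849; half-tol=0.150, Σhalf²=0.350610
  -D: nom -45.500 → Σnom=-14.600; wc +0.100/-0.050 → slack +1.170/-0.899; half-tol=0.075, Σhalf²=0.356235
  +E: nom +19.240 → Σnom=4.640; wc +0.100/-0.075 → slack +1.270/-0.974; half-tol=0.087, Σhalf²=0.363892
  -F: nom -9.000 → Σnom=-4.360; wc +0.047/-0.047 → slack +1.317/-1.021; half-tol=0.047, Σhalf²=0.366101
  +G: nom +42.670 → Σnom=38.310; wc +0.370/-0.283 → slack +1.687/-1.304; half-tol=0.327, Σhalf²=0.472703
  +H: nom +44.060 → Σnom=82.370; wc +0.260/-0.240 → slack +1.947/-1.544; half-tol=0.250, Σhalf²=0.535203
Nominal = 82.370. Worst-case = [82.370 - 1.544, 82.370 + 1.947] = [80.826, 84.317]. RSS = √0.535203 = 0.732.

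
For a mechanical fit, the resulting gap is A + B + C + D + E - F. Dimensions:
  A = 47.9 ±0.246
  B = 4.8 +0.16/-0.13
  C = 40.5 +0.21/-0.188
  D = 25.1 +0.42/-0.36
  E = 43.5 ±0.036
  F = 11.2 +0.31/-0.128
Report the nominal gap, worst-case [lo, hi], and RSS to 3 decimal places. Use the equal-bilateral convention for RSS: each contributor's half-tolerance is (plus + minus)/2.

Stack each dimension's contribution:
  +A: nom +47.900 → Σnom=47.900; wc +0.246/-0.246 → slack +0.246/-0.246; half-tol=0.246, Σhalf²=0.060516
  +B: nom +4.800 → Σnom=52.700; wc +0.160/-0.130 → slack +0.406/-0.376; half-tol=0.145, Σhalf²=0.081541
  +C: nom +40.500 → Σnom=93.200; wc +0.210/-0.188 → slack +0.616/-0.564; half-tol=0.199, Σhalf²=0.121142
  +D: nom +25.100 → Σnom=118.300; wc +0.420/-0.360 → slack +1.036/-0.924; half-tol=0.390, Σhalf²=0.273242
  +E: nom +43.500 → Σnom=161.800; wc +0.036/-0.036 → slack +1.072/-0.960; half-tol=0.036, Σhalf²=0.274538
  -F: nom -11.200 → Σnom=150.600; wc +0.128/-0.310 → slack +1.200/-1.270; half-tol=0.219, Σhalf²=0.322499
Nominal = 150.600. Worst-case = [150.600 - 1.270, 150.600 + 1.200] = [149.330, 151.800]. RSS = √0.322499 = 0.568.

nominal=150.600 wc=[149.330,151.800] rss=0.568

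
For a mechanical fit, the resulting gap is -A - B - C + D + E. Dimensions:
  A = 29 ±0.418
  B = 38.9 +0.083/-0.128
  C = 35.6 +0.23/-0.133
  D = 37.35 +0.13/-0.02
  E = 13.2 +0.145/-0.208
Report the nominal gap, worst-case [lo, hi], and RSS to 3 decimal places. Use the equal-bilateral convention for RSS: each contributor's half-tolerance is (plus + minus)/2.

nominal=-52.950 wc=[-53.909,-51.996] rss=0.506

Stack each dimension's contribution:
  -A: nom -29.000 → Σnom=-29.000; wc +0.418/-0.418 → slack +0.418/-0.418; half-tol=0.418, Σhalf²=0.174724
  -B: nom -38.900 → Σnom=-67.900; wc +0.128/-0.083 → slack +0.546/-0.501; half-tol=0.106, Σhalf²=0.185854
  -C: nom -35.600 → Σnom=-103.500; wc +0.133/-0.230 → slack +0.679/-0.731; half-tol=0.181, Σhalf²=0.218797
  +D: nom +37.350 → Σnom=-66.150; wc +0.130/-0.020 → slack +0.809/-0.751; half-tol=0.075, Σhalf²=0.224421
  +E: nom +13.200 → Σnom=-52.950; wc +0.145/-0.208 → slack +0.954/-0.959; half-tol=0.176, Σhalf²=0.255574
Nominal = -52.950. Worst-case = [-52.950 - 0.959, -52.950 + 0.954] = [-53.909, -51.996]. RSS = √0.255574 = 0.506.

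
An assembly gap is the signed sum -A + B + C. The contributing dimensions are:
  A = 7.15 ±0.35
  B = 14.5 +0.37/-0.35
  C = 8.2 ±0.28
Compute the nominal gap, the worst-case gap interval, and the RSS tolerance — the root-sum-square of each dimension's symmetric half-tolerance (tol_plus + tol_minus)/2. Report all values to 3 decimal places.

nominal=15.550 wc=[14.570,16.550] rss=0.575

Stack each dimension's contribution:
  -A: nom -7.150 → Σnom=-7.150; wc +0.350/-0.350 → slack +0.350/-0.350; half-tol=0.350, Σhalf²=0.122500
  +B: nom +14.500 → Σnom=7.350; wc +0.370/-0.350 → slack +0.720/-0.700; half-tol=0.360, Σhalf²=0.252100
  +C: nom +8.200 → Σnom=15.550; wc +0.280/-0.280 → slack +1.000/-0.980; half-tol=0.280, Σhalf²=0.330500
Nominal = 15.550. Worst-case = [15.550 - 0.980, 15.550 + 1.000] = [14.570, 16.550]. RSS = √0.330500 = 0.575.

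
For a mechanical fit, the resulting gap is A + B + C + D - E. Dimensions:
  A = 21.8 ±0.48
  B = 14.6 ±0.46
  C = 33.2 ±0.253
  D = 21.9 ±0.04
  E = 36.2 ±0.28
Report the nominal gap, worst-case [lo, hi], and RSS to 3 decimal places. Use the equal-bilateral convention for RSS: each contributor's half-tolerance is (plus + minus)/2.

Stack each dimension's contribution:
  +A: nom +21.800 → Σnom=21.800; wc +0.480/-0.480 → slack +0.480/-0.480; half-tol=0.480, Σhalf²=0.230400
  +B: nom +14.600 → Σnom=36.400; wc +0.460/-0.460 → slack +0.940/-0.940; half-tol=0.460, Σhalf²=0.442000
  +C: nom +33.200 → Σnom=69.600; wc +0.253/-0.253 → slack +1.193/-1.193; half-tol=0.253, Σhalf²=0.506009
  +D: nom +21.900 → Σnom=91.500; wc +0.040/-0.040 → slack +1.233/-1.233; half-tol=0.040, Σhalf²=0.507609
  -E: nom -36.200 → Σnom=55.300; wc +0.280/-0.280 → slack +1.513/-1.513; half-tol=0.280, Σhalf²=0.586009
Nominal = 55.300. Worst-case = [55.300 - 1.513, 55.300 + 1.513] = [53.787, 56.813]. RSS = √0.586009 = 0.766.

nominal=55.300 wc=[53.787,56.813] rss=0.766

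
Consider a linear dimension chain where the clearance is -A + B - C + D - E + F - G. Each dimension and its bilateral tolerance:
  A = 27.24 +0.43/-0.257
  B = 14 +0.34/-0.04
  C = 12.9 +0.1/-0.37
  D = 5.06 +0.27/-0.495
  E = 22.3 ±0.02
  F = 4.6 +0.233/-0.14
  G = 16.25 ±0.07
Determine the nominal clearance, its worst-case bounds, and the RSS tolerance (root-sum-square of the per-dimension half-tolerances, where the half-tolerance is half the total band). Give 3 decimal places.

nominal=-55.030 wc=[-56.325,-53.470] rss=0.629

Stack each dimension's contribution:
  -A: nom -27.240 → Σnom=-27.240; wc +0.257/-0.430 → slack +0.257/-0.430; half-tol=0.344, Σhalf²=0.117992
  +B: nom +14.000 → Σnom=-13.240; wc +0.340/-0.040 → slack +0.597/-0.470; half-tol=0.190, Σhalf²=0.154092
  -C: nom -12.900 → Σnom=-26.140; wc +0.370/-0.100 → slack +0.967/-0.570; half-tol=0.235, Σhalf²=0.209317
  +D: nom +5.060 → Σnom=-21.080; wc +0.270/-0.495 → slack +1.237/-1.065; half-tol=0.383, Σhalf²=0.355623
  -E: nom -22.300 → Σnom=-43.380; wc +0.020/-0.020 → slack +1.257/-1.085; half-tol=0.020, Σhalf²=0.356023
  +F: nom +4.600 → Σnom=-38.780; wc +0.233/-0.140 → slack +1.490/-1.225; half-tol=0.186, Σhalf²=0.390806
  -G: nom -16.250 → Σnom=-55.030; wc +0.070/-0.070 → slack +1.560/-1.295; half-tol=0.070, Σhalf²=0.395706
Nominal = -55.030. Worst-case = [-55.030 - 1.295, -55.030 + 1.560] = [-56.325, -53.470]. RSS = √0.395706 = 0.629.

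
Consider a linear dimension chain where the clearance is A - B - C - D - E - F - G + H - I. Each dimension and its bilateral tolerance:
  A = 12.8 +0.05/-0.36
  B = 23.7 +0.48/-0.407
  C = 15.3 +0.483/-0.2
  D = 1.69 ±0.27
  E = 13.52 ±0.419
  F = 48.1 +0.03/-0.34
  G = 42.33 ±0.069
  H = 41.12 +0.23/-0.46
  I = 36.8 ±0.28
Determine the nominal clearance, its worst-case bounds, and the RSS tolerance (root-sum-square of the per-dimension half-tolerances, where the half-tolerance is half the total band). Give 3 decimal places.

Stack each dimension's contribution:
  +A: nom +12.800 → Σnom=12.800; wc +0.050/-0.360 → slack +0.050/-0.360; half-tol=0.205, Σhalf²=0.042025
  -B: nom -23.700 → Σnom=-10.900; wc +0.407/-0.480 → slack +0.457/-0.840; half-tol=0.444, Σhalf²=0.238717
  -C: nom -15.300 → Σnom=-26.200; wc +0.200/-0.483 → slack +0.657/-1.323; half-tol=0.342, Σhalf²=0.355340
  -D: nom -1.690 → Σnom=-27.890; wc +0.270/-0.270 → slack +0.927/-1.593; half-tol=0.270, Σhalf²=0.428240
  -E: nom -13.520 → Σnom=-41.410; wc +0.419/-0.419 → slack +1.346/-2.012; half-tol=0.419, Σhalf²=0.603801
  -F: nom -48.100 → Σnom=-89.510; wc +0.340/-0.030 → slack +1.686/-2.042; half-tol=0.185, Σhalf²=0.638026
  -G: nom -42.330 → Σnom=-131.840; wc +0.069/-0.069 → slack +1.755/-2.111; half-tol=0.069, Σhalf²=0.642787
  +H: nom +41.120 → Σnom=-90.720; wc +0.230/-0.460 → slack +1.985/-2.571; half-tol=0.345, Σhalf²=0.761812
  -I: nom -36.800 → Σnom=-127.520; wc +0.280/-0.280 → slack +2.265/-2.851; half-tol=0.280, Σhalf²=0.840212
Nominal = -127.520. Worst-case = [-127.520 - 2.851, -127.520 + 2.265] = [-130.371, -125.255]. RSS = √0.840212 = 0.917.

nominal=-127.520 wc=[-130.371,-125.255] rss=0.917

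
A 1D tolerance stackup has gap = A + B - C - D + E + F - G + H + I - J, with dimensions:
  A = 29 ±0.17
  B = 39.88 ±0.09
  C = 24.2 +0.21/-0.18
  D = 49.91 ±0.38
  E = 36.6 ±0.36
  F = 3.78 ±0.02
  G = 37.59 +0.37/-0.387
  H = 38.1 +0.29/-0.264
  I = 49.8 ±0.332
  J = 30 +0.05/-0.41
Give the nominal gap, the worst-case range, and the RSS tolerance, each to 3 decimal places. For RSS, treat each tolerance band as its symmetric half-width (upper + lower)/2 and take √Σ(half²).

nominal=55.460 wc=[53.214,58.079] rss=0.856

Stack each dimension's contribution:
  +A: nom +29.000 → Σnom=29.000; wc +0.170/-0.170 → slack +0.170/-0.170; half-tol=0.170, Σhalf²=0.028900
  +B: nom +39.880 → Σnom=68.880; wc +0.090/-0.090 → slack +0.260/-0.260; half-tol=0.090, Σhalf²=0.037000
  -C: nom -24.200 → Σnom=44.680; wc +0.180/-0.210 → slack +0.440/-0.470; half-tol=0.195, Σhalf²=0.075025
  -D: nom -49.910 → Σnom=-5.230; wc +0.380/-0.380 → slack +0.820/-0.850; half-tol=0.380, Σhalf²=0.219425
  +E: nom +36.600 → Σnom=31.370; wc +0.360/-0.360 → slack +1.180/-1.210; half-tol=0.360, Σhalf²=0.349025
  +F: nom +3.780 → Σnom=35.150; wc +0.020/-0.020 → slack +1.200/-1.230; half-tol=0.020, Σhalf²=0.349425
  -G: nom -37.590 → Σnom=-2.440; wc +0.387/-0.370 → slack +1.587/-1.600; half-tol=0.379, Σhalf²=0.492687
  +H: nom +38.100 → Σnom=35.660; wc +0.290/-0.264 → slack +1.877/-1.864; half-tol=0.277, Σhalf²=0.569416
  +I: nom +49.800 → Σnom=85.460; wc +0.332/-0.332 → slack +2.209/-2.196; half-tol=0.332, Σhalf²=0.679640
  -J: nom -30.000 → Σnom=55.460; wc +0.410/-0.050 → slack +2.619/-2.246; half-tol=0.230, Σhalf²=0.732540
Nominal = 55.460. Worst-case = [55.460 - 2.246, 55.460 + 2.619] = [53.214, 58.079]. RSS = √0.732540 = 0.856.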